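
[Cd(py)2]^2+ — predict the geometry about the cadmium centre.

Summing ligand charges against the +2 overall charge gives an oxidation state of +2 for cadmium.
Cadmium is a group-12 element; Cd(II) is therefore d¹⁰.
With 2 monodentate ligands the coordination number is 2.
A d¹⁰ ion with only two ligands adopts a linear arrangement (sp hybridisation; no CFSE preference).

linear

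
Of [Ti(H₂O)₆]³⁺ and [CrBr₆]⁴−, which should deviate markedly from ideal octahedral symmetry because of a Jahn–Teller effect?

[Ti(H₂O)₆]³⁺: Summing ligand charges against the +3 overall charge gives an oxidation state of +3 for titanium. Titanium is a group-4 element; Ti(III) is therefore d¹. The d¹ configuration leaves the e_g set evenly filled (or empty) — no strong Jahn–Teller driving force.
[CrBr₆]⁴−: Each bromide is −1; balancing the −4 overall charge requires Cr(II). Chromium is a group-6 element; Cr(II) is therefore d⁴. Bromide is a weak-field ligand for a first-row metal, so the complex is high-spin. The t₂g³e_g¹ (high-spin) configuration has an unevenly filled e_g set; the Jahn–Teller theorem predicts a tetragonal distortion (typically axial elongation) to lift the degeneracy.

[CrBr₆]⁴−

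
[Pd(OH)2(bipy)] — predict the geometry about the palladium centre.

Summing ligand charges against the 0 overall charge gives an oxidation state of +2 for palladium.
Group 10 minus oxidation state 2 gives a d⁸ configuration.
Counting donor atoms: 2×hydroxide (monodentate) → 2 donors; 1×2,2′-bipyridine (bidentate) → 2 donors. Coordination number = 4.
A 4d d⁸ ion has a large crystal-field splitting; square planar leaves the high-energy d_{x²−y²} orbital empty and maximises CFSE.

square planar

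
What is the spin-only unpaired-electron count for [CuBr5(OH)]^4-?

1 unpaired electron

Summing ligand charges against the −4 overall charge gives an oxidation state of +2 for copper.
Cu sits in group 11, so the d-electron count is 11 − 2 = 9.
In an octahedral field the d⁹ configuration is t₂g⁶e_g³ (only one arrangement possible), giving 1 unpaired electron.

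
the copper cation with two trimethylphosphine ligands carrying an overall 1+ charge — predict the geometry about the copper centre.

Summing ligand charges against the +1 overall charge gives an oxidation state of +1 for copper.
Copper is a group-11 element; Cu(I) is therefore d¹⁰.
Coordination number: 2.
A d¹⁰ ion with only two ligands adopts a linear arrangement (sp hybridisation; no CFSE preference).

linear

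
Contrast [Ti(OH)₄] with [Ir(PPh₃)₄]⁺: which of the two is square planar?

[Ir(PPh₃)₄]⁺

For [Ti(OH)₄]: Summing ligand charges against the 0 overall charge gives an oxidation state of +4 for titanium. Ti sits in group 4, so the d-electron count is 4 − 4 = 0. A d⁰ ion has no crystal-field stabilisation preference between square planar and tetrahedral, so four ligands adopt the sterically favoured tetrahedral geometry. → tetrahedral.
For [Ir(PPh₃)₄]⁺: Triphenylphosphine is neutral; balancing the +1 overall charge requires Ir(I). Ir sits in group 9, so the d-electron count is 9 − 1 = 8. A 5d d⁸ ion has a large crystal-field splitting; square planar leaves the high-energy d_{x²−y²} orbital empty and maximises CFSE. → square planar.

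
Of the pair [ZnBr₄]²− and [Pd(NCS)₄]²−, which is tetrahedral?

For [ZnBr₄]²−: Summing ligand charges against the −2 overall charge gives an oxidation state of +2 for zinc. Zinc is a group-12 element; Zn(II) is therefore d¹⁰. A d¹⁰ ion has no crystal-field stabilisation preference between square planar and tetrahedral, so four ligands adopt the sterically favoured tetrahedral geometry. → tetrahedral.
For [Pd(NCS)₄]²−: Each isothiocyanate is −1; balancing the −2 overall charge requires Pd(II). Pd sits in group 10, so the d-electron count is 10 − 2 = 8. A 4d d⁸ ion has a large crystal-field splitting; square planar leaves the high-energy d_{x²−y²} orbital empty and maximises CFSE. → square planar.

[ZnBr₄]²−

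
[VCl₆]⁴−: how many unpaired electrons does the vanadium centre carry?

Ligand charges: each chloride is −1. With an overall charge of −4 the vanadium centre must be in the +2 oxidation state.
V sits in group 5, so the d-electron count is 5 − 2 = 3.
In an octahedral field the d³ configuration is t₂g³e_g⁰ (only one arrangement possible), giving 3 unpaired electrons.

3 unpaired electrons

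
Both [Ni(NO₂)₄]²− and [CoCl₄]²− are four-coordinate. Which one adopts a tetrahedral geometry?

[CoCl₄]²−

For [Ni(NO₂)₄]²−: Summing ligand charges against the −2 overall charge gives an oxidation state of +2 for nickel. Group 10 minus oxidation state 2 gives a d⁸ configuration. Nitro (N-bound nitrite) is a strong-field ligand (high in the spectrochemical series). A 3d d⁸ ion with strong-field ligands gains enough CFSE to favour square planar over tetrahedral. → square planar.
For [CoCl₄]²−: Ligand charges: each chloride is −1. With an overall charge of −2 the cobalt centre must be in the +2 oxidation state. Group 9 minus oxidation state 2 gives a d⁷ configuration. For a high-spin 3d d⁷ ion with weak-field ligands the small Δₜ gives little square-planar CFSE advantage, so four ligands adopt the sterically favoured tetrahedral geometry. → tetrahedral.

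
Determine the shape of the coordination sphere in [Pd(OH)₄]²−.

square planar

Each hydroxide is −1; balancing the −2 overall charge requires Pd(II).
Palladium is a group-10 element; Pd(II) is therefore d⁸.
With 4 monodentate ligands the coordination number is 4.
A 4d d⁸ ion has a large crystal-field splitting; square planar leaves the high-energy d_{x²−y²} orbital empty and maximises CFSE.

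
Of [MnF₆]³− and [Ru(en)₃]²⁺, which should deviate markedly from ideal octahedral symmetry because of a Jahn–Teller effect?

[MnF₆]³−

[MnF₆]³−: Ligand charges: each fluoride is −1. With an overall charge of −3 the manganese centre must be in the +3 oxidation state. Group 7 minus oxidation state 3 gives a d⁴ configuration. Fluoride is a weak-field ligand for a first-row metal, so the complex is high-spin. The t₂g³e_g¹ (high-spin) configuration has an unevenly filled e_g set; the Jahn–Teller theorem predicts a tetragonal distortion (typically axial elongation) to lift the degeneracy.
[Ru(en)₃]²⁺: Ligand charges: ethylenediamine is neutral. With an overall charge of +2 the ruthenium centre must be in the +2 oxidation state. Ruthenium is a group-8 element; Ru(II) is therefore d⁶. A 4d ion has a large Δₒ and is invariably low-spin. The d⁶ configuration leaves the e_g set evenly filled (or empty) — no strong Jahn–Teller driving force.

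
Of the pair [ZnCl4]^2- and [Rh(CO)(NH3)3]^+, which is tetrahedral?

[ZnCl4]^2-

For [ZnCl4]^2-: Summing ligand charges against the −2 overall charge gives an oxidation state of +2 for zinc. Zinc is a group-12 element; Zn(II) is therefore d¹⁰. A d¹⁰ ion has no crystal-field stabilisation preference between square planar and tetrahedral, so four ligands adopt the sterically favoured tetrahedral geometry. → tetrahedral.
For [Rh(CO)(NH3)3]^+: Ligand charges: carbonyl is neutral; ammonia is neutral. With an overall charge of +1 the rhodium centre must be in the +1 oxidation state. Group 9 minus oxidation state 1 gives a d⁸ configuration. A 4d d⁸ ion has a large crystal-field splitting; square planar leaves the high-energy d_{x²−y²} orbital empty and maximises CFSE. → square planar.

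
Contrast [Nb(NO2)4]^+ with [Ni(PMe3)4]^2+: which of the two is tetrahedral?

[Nb(NO2)4]^+

For [Nb(NO2)4]^+: Each nitro (N-bound nitrite) is −1; balancing the +1 overall charge requires Nb(V). Group 5 minus oxidation state 5 gives a d⁰ configuration. A d⁰ ion has no crystal-field stabilisation preference between square planar and tetrahedral, so four ligands adopt the sterically favoured tetrahedral geometry. → tetrahedral.
For [Ni(PMe3)4]^2+: Trimethylphosphine is neutral; balancing the +2 overall charge requires Ni(II). Group 10 minus oxidation state 2 gives a d⁸ configuration. Trimethylphosphine is a strong-field ligand (high in the spectrochemical series). A 3d d⁸ ion with strong-field ligands gains enough CFSE to favour square planar over tetrahedral. → square planar.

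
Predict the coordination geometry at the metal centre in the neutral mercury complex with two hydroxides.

linear

Summing ligand charges against the 0 overall charge gives an oxidation state of +2 for mercury.
Group 12 minus oxidation state 2 gives a d¹⁰ configuration.
With 2 monodentate ligands the coordination number is 2.
A d¹⁰ ion with only two ligands adopts a linear arrangement (sp hybridisation; no CFSE preference).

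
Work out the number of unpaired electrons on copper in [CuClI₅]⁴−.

1

Summing ligand charges against the −4 overall charge gives an oxidation state of +2 for copper.
Group 11 minus oxidation state 2 gives a d⁹ configuration.
In an octahedral field the d⁹ configuration is t₂g⁶e_g³ (only one arrangement possible), giving 1 unpaired electron.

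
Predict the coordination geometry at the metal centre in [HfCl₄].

Ligand charges: each chloride is −1. With an overall charge of 0 the hafnium centre must be in the +4 oxidation state.
Group 4 minus oxidation state 4 gives a d⁰ configuration.
With 4 monodentate ligands the coordination number is 4.
A d⁰ ion has no crystal-field stabilisation preference between square planar and tetrahedral, so four ligands adopt the sterically favoured tetrahedral geometry.

tetrahedral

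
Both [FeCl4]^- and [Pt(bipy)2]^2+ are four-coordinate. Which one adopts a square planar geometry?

For [FeCl4]^-: Each chloride is −1; balancing the −1 overall charge requires Fe(III). Group 8 minus oxidation state 3 gives a d⁵ configuration. A high-spin d⁵ ion has zero CFSE in either geometry, so four ligands adopt the sterically favoured tetrahedral geometry. → tetrahedral.
For [Pt(bipy)2]^2+: 2,2′-bipyridine is neutral; balancing the +2 overall charge requires Pt(II). Platinum is a group-10 element; Pt(II) is therefore d⁸. A 5d d⁸ ion has a large crystal-field splitting; square planar leaves the high-energy d_{x²−y²} orbital empty and maximises CFSE. → square planar.

[Pt(bipy)2]^2+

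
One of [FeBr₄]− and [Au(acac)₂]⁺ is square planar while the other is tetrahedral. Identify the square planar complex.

[Au(acac)₂]⁺

For [FeBr₄]−: Each bromide is −1; balancing the −1 overall charge requires Fe(III). Group 8 minus oxidation state 3 gives a d⁵ configuration. A high-spin d⁵ ion has zero CFSE in either geometry, so four ligands adopt the sterically favoured tetrahedral geometry. → tetrahedral.
For [Au(acac)₂]⁺: Each acetylacetonate is −1; balancing the +1 overall charge requires Au(III). Gold is a group-11 element; Au(III) is therefore d⁸. A 5d d⁸ ion has a large crystal-field splitting; square planar leaves the high-energy d_{x²−y²} orbital empty and maximises CFSE. → square planar.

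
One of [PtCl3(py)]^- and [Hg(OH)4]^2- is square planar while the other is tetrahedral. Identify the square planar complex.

[PtCl3(py)]^-

For [PtCl3(py)]^-: Each chloride is −1; pyridine is neutral; balancing the −1 overall charge requires Pt(II). Platinum is a group-10 element; Pt(II) is therefore d⁸. A 5d d⁸ ion has a large crystal-field splitting; square planar leaves the high-energy d_{x²−y²} orbital empty and maximises CFSE. → square planar.
For [Hg(OH)4]^2-: Summing ligand charges against the −2 overall charge gives an oxidation state of +2 for mercury. Group 12 minus oxidation state 2 gives a d¹⁰ configuration. A d¹⁰ ion has no crystal-field stabilisation preference between square planar and tetrahedral, so four ligands adopt the sterically favoured tetrahedral geometry. → tetrahedral.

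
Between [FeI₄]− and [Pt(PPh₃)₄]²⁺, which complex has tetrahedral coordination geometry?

For [FeI₄]−: Each iodide is −1; balancing the −1 overall charge requires Fe(III). Group 8 minus oxidation state 3 gives a d⁵ configuration. A high-spin d⁵ ion has zero CFSE in either geometry, so four ligands adopt the sterically favoured tetrahedral geometry. → tetrahedral.
For [Pt(PPh₃)₄]²⁺: Summing ligand charges against the +2 overall charge gives an oxidation state of +2 for platinum. Platinum is a group-10 element; Pt(II) is therefore d⁸. A 5d d⁸ ion has a large crystal-field splitting; square planar leaves the high-energy d_{x²−y²} orbital empty and maximises CFSE. → square planar.

[FeI₄]−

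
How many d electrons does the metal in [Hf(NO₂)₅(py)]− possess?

d0

Ligand charges: each nitro (N-bound nitrite) is −1; pyridine is neutral. With an overall charge of −1 the hafnium centre must be in the +4 oxidation state.
Group 4 minus oxidation state 4 gives a d⁰ configuration.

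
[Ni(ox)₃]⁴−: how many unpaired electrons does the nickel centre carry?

2

Each oxalate is −2; balancing the −4 overall charge requires Ni(II).
Nickel is a group-10 element; Ni(II) is therefore d⁸.
Counting donor atoms: 3×oxalate (bidentate) → 6 donors. Coordination number = 6.
In an octahedral field the d⁸ configuration is t₂g⁶e_g² (only one arrangement possible), giving 2 unpaired electrons.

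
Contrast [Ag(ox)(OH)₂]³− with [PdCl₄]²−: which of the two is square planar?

For [Ag(ox)(OH)₂]³−: Summing ligand charges against the −3 overall charge gives an oxidation state of +1 for silver. Group 11 minus oxidation state 1 gives a d¹⁰ configuration. A d¹⁰ ion has no crystal-field stabilisation preference between square planar and tetrahedral, so four ligands adopt the sterically favoured tetrahedral geometry. → tetrahedral.
For [PdCl₄]²−: Each chloride is −1; balancing the −2 overall charge requires Pd(II). Group 10 minus oxidation state 2 gives a d⁸ configuration. A 4d d⁸ ion has a large crystal-field splitting; square planar leaves the high-energy d_{x²−y²} orbital empty and maximises CFSE. → square planar.

[PdCl₄]²−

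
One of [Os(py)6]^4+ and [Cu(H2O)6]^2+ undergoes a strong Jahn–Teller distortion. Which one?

[Cu(H2O)6]^2+

[Os(py)6]^4+: Summing ligand charges against the +4 overall charge gives an oxidation state of +4 for osmium. Os sits in group 8, so the d-electron count is 8 − 4 = 4. A 5d ion has a large Δₒ and is invariably low-spin. The d⁴ configuration leaves the e_g set evenly filled (or empty) — no strong Jahn–Teller driving force.
[Cu(H2O)6]^2+: Ligand charges: water is neutral. With an overall charge of +2 the copper centre must be in the +2 oxidation state. Copper is a group-11 element; Cu(II) is therefore d⁹. The t₂g⁶e_g³ configuration has an unevenly filled e_g set; the Jahn–Teller theorem predicts a tetragonal distortion (typically axial elongation) to lift the degeneracy.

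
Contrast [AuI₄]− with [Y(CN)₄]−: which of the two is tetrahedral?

[Y(CN)₄]−

For [AuI₄]−: Summing ligand charges against the −1 overall charge gives an oxidation state of +3 for gold. Gold is a group-11 element; Au(III) is therefore d⁸. A 5d d⁸ ion has a large crystal-field splitting; square planar leaves the high-energy d_{x²−y²} orbital empty and maximises CFSE. → square planar.
For [Y(CN)₄]−: Each cyanide is −1; balancing the −1 overall charge requires Y(III). Y sits in group 3, so the d-electron count is 3 − 3 = 0. A d⁰ ion has no crystal-field stabilisation preference between square planar and tetrahedral, so four ligands adopt the sterically favoured tetrahedral geometry. → tetrahedral.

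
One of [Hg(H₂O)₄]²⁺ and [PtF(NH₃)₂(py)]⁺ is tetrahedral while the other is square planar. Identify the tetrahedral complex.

For [Hg(H₂O)₄]²⁺: Summing ligand charges against the +2 overall charge gives an oxidation state of +2 for mercury. Mercury is a group-12 element; Hg(II) is therefore d¹⁰. A d¹⁰ ion has no crystal-field stabilisation preference between square planar and tetrahedral, so four ligands adopt the sterically favoured tetrahedral geometry. → tetrahedral.
For [PtF(NH₃)₂(py)]⁺: Ligand charges: each fluoride is −1; ammonia is neutral; pyridine is neutral. With an overall charge of +1 the platinum centre must be in the +2 oxidation state. Platinum is a group-10 element; Pt(II) is therefore d⁸. A 5d d⁸ ion has a large crystal-field splitting; square planar leaves the high-energy d_{x²−y²} orbital empty and maximises CFSE. → square planar.

[Hg(H₂O)₄]²⁺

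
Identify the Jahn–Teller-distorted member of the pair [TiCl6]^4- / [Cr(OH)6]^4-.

[Cr(OH)6]^4-

[TiCl6]^4-: Summing ligand charges against the −4 overall charge gives an oxidation state of +2 for titanium. Titanium is a group-4 element; Ti(II) is therefore d². The d² configuration leaves the e_g set evenly filled (or empty) — no strong Jahn–Teller driving force.
[Cr(OH)6]^4-: Ligand charges: each hydroxide is −1. With an overall charge of −4 the chromium centre must be in the +2 oxidation state. Group 6 minus oxidation state 2 gives a d⁴ configuration. Hydroxide is a weak-field ligand for a first-row metal, so the complex is high-spin. The t₂g³e_g¹ (high-spin) configuration has an unevenly filled e_g set; the Jahn–Teller theorem predicts a tetragonal distortion (typically axial elongation) to lift the degeneracy.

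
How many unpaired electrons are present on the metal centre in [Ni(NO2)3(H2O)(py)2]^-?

2

Each nitro (N-bound nitrite) is −1; water is neutral; pyridine is neutral; balancing the −1 overall charge requires Ni(II).
Group 10 minus oxidation state 2 gives a d⁸ configuration.
In an octahedral field the d⁸ configuration is t₂g⁶e_g² (only one arrangement possible), giving 2 unpaired electrons.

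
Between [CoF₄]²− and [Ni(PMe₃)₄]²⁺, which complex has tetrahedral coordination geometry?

For [CoF₄]²−: Summing ligand charges against the −2 overall charge gives an oxidation state of +2 for cobalt. Co sits in group 9, so the d-electron count is 9 − 2 = 7. For a high-spin 3d d⁷ ion with weak-field ligands the small Δₜ gives little square-planar CFSE advantage, so four ligands adopt the sterically favoured tetrahedral geometry. → tetrahedral.
For [Ni(PMe₃)₄]²⁺: Summing ligand charges against the +2 overall charge gives an oxidation state of +2 for nickel. Nickel is a group-10 element; Ni(II) is therefore d⁸. Trimethylphosphine is a strong-field ligand (high in the spectrochemical series). A 3d d⁸ ion with strong-field ligands gains enough CFSE to favour square planar over tetrahedral. → square planar.

[CoF₄]²−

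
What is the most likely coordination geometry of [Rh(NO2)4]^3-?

square planar

Ligand charges: each nitro (N-bound nitrite) is −1. With an overall charge of −3 the rhodium centre must be in the +1 oxidation state.
Group 9 minus oxidation state 1 gives a d⁸ configuration.
With 4 monodentate ligands the coordination number is 4.
A 4d d⁸ ion has a large crystal-field splitting; square planar leaves the high-energy d_{x²−y²} orbital empty and maximises CFSE.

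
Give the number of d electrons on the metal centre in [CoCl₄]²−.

d7

Each chloride is −1; balancing the −2 overall charge requires Co(II).
Group 9 minus oxidation state 2 gives a d⁷ configuration.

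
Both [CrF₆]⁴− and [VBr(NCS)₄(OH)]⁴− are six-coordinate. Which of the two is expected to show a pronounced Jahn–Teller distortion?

[CrF₆]⁴−

[CrF₆]⁴−: Ligand charges: each fluoride is −1. With an overall charge of −4 the chromium centre must be in the +2 oxidation state. Group 6 minus oxidation state 2 gives a d⁴ configuration. Fluoride is a weak-field ligand for a first-row metal, so the complex is high-spin. The t₂g³e_g¹ (high-spin) configuration has an unevenly filled e_g set; the Jahn–Teller theorem predicts a tetragonal distortion (typically axial elongation) to lift the degeneracy.
[VBr(NCS)₄(OH)]⁴−: Each bromide is −1; each isothiocyanate is −1; each hydroxide is −1; balancing the −4 overall charge requires V(II). V sits in group 5, so the d-electron count is 5 − 2 = 3. The d³ configuration leaves the e_g set evenly filled (or empty) — no strong Jahn–Teller driving force.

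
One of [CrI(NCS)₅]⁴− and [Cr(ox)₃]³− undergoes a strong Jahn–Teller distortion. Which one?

[CrI(NCS)₅]⁴−: Each iodide is −1; each isothiocyanate is −1; balancing the −4 overall charge requires Cr(II). Group 6 minus oxidation state 2 gives a d⁴ configuration. Iodide and isothiocyanate are weak-field ligands for a first-row metal, so the complex is high-spin. The t₂g³e_g¹ (high-spin) configuration has an unevenly filled e_g set; the Jahn–Teller theorem predicts a tetragonal distortion (typically axial elongation) to lift the degeneracy.
[Cr(ox)₃]³−: Each oxalate is −2; balancing the −3 overall charge requires Cr(III). Cr sits in group 6, so the d-electron count is 6 − 3 = 3. The d³ configuration leaves the e_g set evenly filled (or empty) — no strong Jahn–Teller driving force.

[CrI(NCS)₅]⁴−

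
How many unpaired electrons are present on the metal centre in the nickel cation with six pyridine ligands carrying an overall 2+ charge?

2

Summing ligand charges against the +2 overall charge gives an oxidation state of +2 for nickel.
Group 10 minus oxidation state 2 gives a d⁸ configuration.
In an octahedral field the d⁸ configuration is t₂g⁶e_g² (only one arrangement possible), giving 2 unpaired electrons.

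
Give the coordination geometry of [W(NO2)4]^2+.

Ligand charges: each nitro (N-bound nitrite) is −1. With an overall charge of +2 the tungsten centre must be in the +6 oxidation state.
Group 6 minus oxidation state 6 gives a d⁰ configuration.
With 4 monodentate ligands the coordination number is 4.
A d⁰ ion has no crystal-field stabilisation preference between square planar and tetrahedral, so four ligands adopt the sterically favoured tetrahedral geometry.

tetrahedral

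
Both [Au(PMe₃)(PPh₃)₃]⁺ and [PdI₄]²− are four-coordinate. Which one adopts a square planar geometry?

For [Au(PMe₃)(PPh₃)₃]⁺: Ligand charges: trimethylphosphine is neutral; triphenylphosphine is neutral. With an overall charge of +1 the gold centre must be in the +1 oxidation state. Gold is a group-11 element; Au(I) is therefore d¹⁰. A d¹⁰ ion has no crystal-field stabilisation preference between square planar and tetrahedral, so four ligands adopt the sterically favoured tetrahedral geometry. → tetrahedral.
For [PdI₄]²−: Summing ligand charges against the −2 overall charge gives an oxidation state of +2 for palladium. Group 10 minus oxidation state 2 gives a d⁸ configuration. A 4d d⁸ ion has a large crystal-field splitting; square planar leaves the high-energy d_{x²−y²} orbital empty and maximises CFSE. → square planar.

[PdI₄]²−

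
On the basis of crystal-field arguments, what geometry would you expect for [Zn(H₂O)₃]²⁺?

Ligand charges: water is neutral. With an overall charge of +2 the zinc centre must be in the +2 oxidation state.
Zinc is a group-12 element; Zn(II) is therefore d¹⁰.
With 3 monodentate ligands the coordination number is 3.
Three ligands around a d¹⁰ centre minimise repulsion in a trigonal-planar arrangement.

trigonal planar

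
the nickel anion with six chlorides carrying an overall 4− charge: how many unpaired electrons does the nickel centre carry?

2 unpaired electrons

Summing ligand charges against the −4 overall charge gives an oxidation state of +2 for nickel.
Nickel is a group-10 element; Ni(II) is therefore d⁸.
In an octahedral field the d⁸ configuration is t₂g⁶e_g² (only one arrangement possible), giving 2 unpaired electrons.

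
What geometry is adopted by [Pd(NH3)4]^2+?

Ligand charges: ammonia is neutral. With an overall charge of +2 the palladium centre must be in the +2 oxidation state.
Group 10 minus oxidation state 2 gives a d⁸ configuration.
With 4 monodentate ligands the coordination number is 4.
A 4d d⁸ ion has a large crystal-field splitting; square planar leaves the high-energy d_{x²−y²} orbital empty and maximises CFSE.

square planar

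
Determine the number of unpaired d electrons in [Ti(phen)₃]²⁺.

2

1,10-phenanthroline is neutral; balancing the +2 overall charge requires Ti(II).
Ti sits in group 4, so the d-electron count is 4 − 2 = 2.
Counting donor atoms: 3×1,10-phenanthroline (bidentate) → 6 donors. Coordination number = 6.
In an octahedral field the d² configuration is t₂g²e_g⁰ (only one arrangement possible), giving 2 unpaired electrons.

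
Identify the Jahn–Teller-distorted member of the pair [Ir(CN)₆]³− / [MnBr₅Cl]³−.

[Ir(CN)₆]³−: Ligand charges: each cyanide is −1. With an overall charge of −3 the iridium centre must be in the +3 oxidation state. Group 9 minus oxidation state 3 gives a d⁶ configuration. A 5d ion has a large Δₒ and is invariably low-spin. The d⁶ configuration leaves the e_g set evenly filled (or empty) — no strong Jahn–Teller driving force.
[MnBr₅Cl]³−: Ligand charges: each bromide is −1; each chloride is −1. With an overall charge of −3 the manganese centre must be in the +3 oxidation state. Mn sits in group 7, so the d-electron count is 7 − 3 = 4. Bromide and chloride are weak-field ligands for a first-row metal, so the complex is high-spin. The t₂g³e_g¹ (high-spin) configuration has an unevenly filled e_g set; the Jahn–Teller theorem predicts a tetragonal distortion (typically axial elongation) to lift the degeneracy.

[MnBr₅Cl]³−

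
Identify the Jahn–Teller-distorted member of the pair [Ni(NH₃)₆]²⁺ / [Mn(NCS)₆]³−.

[Ni(NH₃)₆]²⁺: Summing ligand charges against the +2 overall charge gives an oxidation state of +2 for nickel. Nickel is a group-10 element; Ni(II) is therefore d⁸. The d⁸ configuration leaves the e_g set evenly filled (or empty) — no strong Jahn–Teller driving force.
[Mn(NCS)₆]³−: Each isothiocyanate is −1; balancing the −3 overall charge requires Mn(III). Group 7 minus oxidation state 3 gives a d⁴ configuration. Isothiocyanate is a weak-field ligand for a first-row metal, so the complex is high-spin. The t₂g³e_g¹ (high-spin) configuration has an unevenly filled e_g set; the Jahn–Teller theorem predicts a tetragonal distortion (typically axial elongation) to lift the degeneracy.

[Mn(NCS)₆]³−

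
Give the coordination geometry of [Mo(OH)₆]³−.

Ligand charges: each hydroxide is −1. With an overall charge of −3 the molybdenum centre must be in the +3 oxidation state.
Mo sits in group 6, so the d-electron count is 6 − 3 = 3.
Coordination number: 6.
Six donors around a single metal centre give an octahedral coordination sphere.

octahedral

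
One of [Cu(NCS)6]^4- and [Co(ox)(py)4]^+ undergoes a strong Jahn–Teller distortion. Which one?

[Cu(NCS)6]^4-: Each isothiocyanate is −1; balancing the −4 overall charge requires Cu(II). Copper is a group-11 element; Cu(II) is therefore d⁹. The t₂g⁶e_g³ configuration has an unevenly filled e_g set; the Jahn–Teller theorem predicts a tetragonal distortion (typically axial elongation) to lift the degeneracy.
[Co(ox)(py)4]^+: Ligand charges: each oxalate is −2; pyridine is neutral. With an overall charge of +1 the cobalt centre must be in the +3 oxidation state. Cobalt is a group-9 element; Co(III) is therefore d⁶. Co(III) has an exceptionally large octahedral splitting and is low-spin with essentially every ligand except fluoride. The d⁶ configuration leaves the e_g set evenly filled (or empty) — no strong Jahn–Teller driving force.

[Cu(NCS)6]^4-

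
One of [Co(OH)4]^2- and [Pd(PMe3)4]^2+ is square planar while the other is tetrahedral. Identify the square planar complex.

For [Co(OH)4]^2-: Each hydroxide is −1; balancing the −2 overall charge requires Co(II). Co sits in group 9, so the d-electron count is 9 − 2 = 7. For a high-spin 3d d⁷ ion with weak-field ligands the small Δₜ gives little square-planar CFSE advantage, so four ligands adopt the sterically favoured tetrahedral geometry. → tetrahedral.
For [Pd(PMe3)4]^2+: Trimethylphosphine is neutral; balancing the +2 overall charge requires Pd(II). Group 10 minus oxidation state 2 gives a d⁸ configuration. A 4d d⁸ ion has a large crystal-field splitting; square planar leaves the high-energy d_{x²−y²} orbital empty and maximises CFSE. → square planar.

[Pd(PMe3)4]^2+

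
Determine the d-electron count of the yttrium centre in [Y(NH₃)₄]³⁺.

d0

Ammonia is neutral; balancing the +3 overall charge requires Y(III).
Group 3 minus oxidation state 3 gives a d⁰ configuration.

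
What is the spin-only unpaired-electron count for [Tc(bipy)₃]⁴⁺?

3 unpaired electrons

Ligand charges: 2,2′-bipyridine is neutral. With an overall charge of +4 the technetium centre must be in the +4 oxidation state.
Group 7 minus oxidation state 4 gives a d³ configuration.
Counting donor atoms: 3×2,2′-bipyridine (bidentate) → 6 donors. Coordination number = 6.
In an octahedral field the d³ configuration is t₂g³e_g⁰ (only one arrangement possible), giving 3 unpaired electrons.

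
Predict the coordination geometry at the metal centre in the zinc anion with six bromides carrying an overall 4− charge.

Ligand charges: each bromide is −1. With an overall charge of −4 the zinc centre must be in the +2 oxidation state.
Zn sits in group 12, so the d-electron count is 12 − 2 = 10.
Coordination number: 6.
Six donors around a single metal centre give an octahedral coordination sphere.

octahedral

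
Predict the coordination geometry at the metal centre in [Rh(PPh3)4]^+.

Summing ligand charges against the +1 overall charge gives an oxidation state of +1 for rhodium.
Rhodium is a group-9 element; Rh(I) is therefore d⁸.
With 4 monodentate ligands the coordination number is 4.
A 4d d⁸ ion has a large crystal-field splitting; square planar leaves the high-energy d_{x²−y²} orbital empty and maximises CFSE.

square planar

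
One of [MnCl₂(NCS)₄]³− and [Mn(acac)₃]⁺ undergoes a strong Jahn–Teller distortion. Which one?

[MnCl₂(NCS)₄]³−

[MnCl₂(NCS)₄]³−: Ligand charges: each chloride is −1; each isothiocyanate is −1. With an overall charge of −3 the manganese centre must be in the +3 oxidation state. Mn sits in group 7, so the d-electron count is 7 − 3 = 4. Chloride and isothiocyanate are weak-field ligands for a first-row metal, so the complex is high-spin. The t₂g³e_g¹ (high-spin) configuration has an unevenly filled e_g set; the Jahn–Teller theorem predicts a tetragonal distortion (typically axial elongation) to lift the degeneracy.
[Mn(acac)₃]⁺: Summing ligand charges against the +1 overall charge gives an oxidation state of +4 for manganese. Group 7 minus oxidation state 4 gives a d³ configuration. The d³ configuration leaves the e_g set evenly filled (or empty) — no strong Jahn–Teller driving force.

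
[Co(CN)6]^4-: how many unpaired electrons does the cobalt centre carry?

1 unpaired electron

Summing ligand charges against the −4 overall charge gives an oxidation state of +2 for cobalt.
Cobalt is a group-9 element; Co(II) is therefore d⁷.
The spin state decides the count: Cyanide is a strong-field ligand (high in the spectrochemical series) for a first-row metal, so the complex is low-spin.
An octahedral low-spin d⁷ ion is t₂g⁶e_g¹, giving 1 unpaired electron.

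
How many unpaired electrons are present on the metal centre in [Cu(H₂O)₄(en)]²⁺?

Ligand charges: water is neutral; ethylenediamine is neutral. With an overall charge of +2 the copper centre must be in the +2 oxidation state.
Copper is a group-11 element; Cu(II) is therefore d⁹.
Counting donor atoms: 4×water (monodentate) → 4 donors; 1×ethylenediamine (bidentate) → 2 donors. Coordination number = 6.
In an octahedral field the d⁹ configuration is t₂g⁶e_g³ (only one arrangement possible), giving 1 unpaired electron.

1 unpaired electron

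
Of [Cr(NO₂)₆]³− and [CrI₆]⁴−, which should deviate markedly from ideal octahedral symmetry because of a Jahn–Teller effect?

[Cr(NO₂)₆]³−: Each nitro (N-bound nitrite) is −1; balancing the −3 overall charge requires Cr(III). Group 6 minus oxidation state 3 gives a d³ configuration. The d³ configuration leaves the e_g set evenly filled (or empty) — no strong Jahn–Teller driving force.
[CrI₆]⁴−: Summing ligand charges against the −4 overall charge gives an oxidation state of +2 for chromium. Group 6 minus oxidation state 2 gives a d⁴ configuration. Iodide is a weak-field ligand for a first-row metal, so the complex is high-spin. The t₂g³e_g¹ (high-spin) configuration has an unevenly filled e_g set; the Jahn–Teller theorem predicts a tetragonal distortion (typically axial elongation) to lift the degeneracy.

[CrI₆]⁴−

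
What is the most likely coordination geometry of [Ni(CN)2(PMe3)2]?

Ligand charges: each cyanide is −1; trimethylphosphine is neutral. With an overall charge of 0 the nickel centre must be in the +2 oxidation state.
Ni sits in group 10, so the d-electron count is 10 − 2 = 8.
With 4 monodentate ligands the coordination number is 4.
Cyanide and trimethylphosphine are strong-field ligands (high in the spectrochemical series).
A 3d d⁸ ion with strong-field ligands gains enough CFSE to favour square planar over tetrahedral.

square planar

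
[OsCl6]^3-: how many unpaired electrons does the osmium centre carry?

1

Each chloride is −1; balancing the −3 overall charge requires Os(III).
Group 8 minus oxidation state 3 gives a d⁵ configuration.
The spin state decides the count: a 5d ion has a large Δₒ and is invariably low-spin.
An octahedral low-spin d⁵ ion is t₂g⁵e_g⁰, giving 1 unpaired electron.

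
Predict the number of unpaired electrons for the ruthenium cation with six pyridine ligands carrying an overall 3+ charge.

1

Summing ligand charges against the +3 overall charge gives an oxidation state of +3 for ruthenium.
Ru sits in group 8, so the d-electron count is 8 − 3 = 5.
The spin state decides the count: a 4d ion has a large Δₒ and is invariably low-spin.
An octahedral low-spin d⁵ ion is t₂g⁵e_g⁰, giving 1 unpaired electron.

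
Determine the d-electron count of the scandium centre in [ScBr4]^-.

Ligand charges: each bromide is −1. With an overall charge of −1 the scandium centre must be in the +3 oxidation state.
Sc sits in group 3, so the d-electron count is 3 − 3 = 0.

d⁰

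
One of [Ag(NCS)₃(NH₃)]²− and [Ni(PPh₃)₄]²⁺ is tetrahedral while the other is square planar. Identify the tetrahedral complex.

For [Ag(NCS)₃(NH₃)]²−: Each isothiocyanate is −1; ammonia is neutral; balancing the −2 overall charge requires Ag(I). Silver is a group-11 element; Ag(I) is therefore d¹⁰. A d¹⁰ ion has no crystal-field stabilisation preference between square planar and tetrahedral, so four ligands adopt the sterically favoured tetrahedral geometry. → tetrahedral.
For [Ni(PPh₃)₄]²⁺: Summing ligand charges against the +2 overall charge gives an oxidation state of +2 for nickel. Ni sits in group 10, so the d-electron count is 10 − 2 = 8. Triphenylphosphine is a strong-field ligand (high in the spectrochemical series). A 3d d⁸ ion with strong-field ligands gains enough CFSE to favour square planar over tetrahedral. → square planar.

[Ag(NCS)₃(NH₃)]²−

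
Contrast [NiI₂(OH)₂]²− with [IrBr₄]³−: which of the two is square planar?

For [NiI₂(OH)₂]²−: Ligand charges: each iodide is −1; each hydroxide is −1. With an overall charge of −2 the nickel centre must be in the +2 oxidation state. Ni sits in group 10, so the d-electron count is 10 − 2 = 8. Hydroxide and iodide are weak-field ligands. With weak-field ligands the CFSE gain from square planar is small, so a 3d d⁸ ion takes the sterically preferred tetrahedral geometry. → tetrahedral.
For [IrBr₄]³−: Summing ligand charges against the −3 overall charge gives an oxidation state of +1 for iridium. Ir sits in group 9, so the d-electron count is 9 − 1 = 8. A 5d d⁸ ion has a large crystal-field splitting; square planar leaves the high-energy d_{x²−y²} orbital empty and maximises CFSE. → square planar.

[IrBr₄]³−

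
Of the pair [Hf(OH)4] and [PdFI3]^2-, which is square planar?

For [Hf(OH)4]: Summing ligand charges against the 0 overall charge gives an oxidation state of +4 for hafnium. Group 4 minus oxidation state 4 gives a d⁰ configuration. A d⁰ ion has no crystal-field stabilisation preference between square planar and tetrahedral, so four ligands adopt the sterically favoured tetrahedral geometry. → tetrahedral.
For [PdFI3]^2-: Summing ligand charges against the −2 overall charge gives an oxidation state of +2 for palladium. Pd sits in group 10, so the d-electron count is 10 − 2 = 8. A 4d d⁸ ion has a large crystal-field splitting; square planar leaves the high-energy d_{x²−y²} orbital empty and maximises CFSE. → square planar.

[PdFI3]^2-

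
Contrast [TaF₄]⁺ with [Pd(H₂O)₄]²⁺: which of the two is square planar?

[Pd(H₂O)₄]²⁺

For [TaF₄]⁺: Summing ligand charges against the +1 overall charge gives an oxidation state of +5 for tantalum. Group 5 minus oxidation state 5 gives a d⁰ configuration. A d⁰ ion has no crystal-field stabilisation preference between square planar and tetrahedral, so four ligands adopt the sterically favoured tetrahedral geometry. → tetrahedral.
For [Pd(H₂O)₄]²⁺: Ligand charges: water is neutral. With an overall charge of +2 the palladium centre must be in the +2 oxidation state. Pd sits in group 10, so the d-electron count is 10 − 2 = 8. A 4d d⁸ ion has a large crystal-field splitting; square planar leaves the high-energy d_{x²−y²} orbital empty and maximises CFSE. → square planar.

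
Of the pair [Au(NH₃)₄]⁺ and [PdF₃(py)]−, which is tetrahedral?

[Au(NH₃)₄]⁺

For [Au(NH₃)₄]⁺: Ligand charges: ammonia is neutral. With an overall charge of +1 the gold centre must be in the +1 oxidation state. Group 11 minus oxidation state 1 gives a d¹⁰ configuration. A d¹⁰ ion has no crystal-field stabilisation preference between square planar and tetrahedral, so four ligands adopt the sterically favoured tetrahedral geometry. → tetrahedral.
For [PdF₃(py)]−: Ligand charges: each fluoride is −1; pyridine is neutral. With an overall charge of −1 the palladium centre must be in the +2 oxidation state. Group 10 minus oxidation state 2 gives a d⁸ configuration. A 4d d⁸ ion has a large crystal-field splitting; square planar leaves the high-energy d_{x²−y²} orbital empty and maximises CFSE. → square planar.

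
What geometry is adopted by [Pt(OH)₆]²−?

octahedral

Summing ligand charges against the −2 overall charge gives an oxidation state of +4 for platinum.
Platinum is a group-10 element; Pt(IV) is therefore d⁶.
Coordination number: 6.
Six donors around a single metal centre give an octahedral coordination sphere.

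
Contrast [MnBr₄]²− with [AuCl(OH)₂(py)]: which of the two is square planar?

For [MnBr₄]²−: Ligand charges: each bromide is −1. With an overall charge of −2 the manganese centre must be in the +2 oxidation state. Mn sits in group 7, so the d-electron count is 7 − 2 = 5. A high-spin d⁵ ion has zero CFSE in either geometry, so four ligands adopt the sterically favoured tetrahedral geometry. → tetrahedral.
For [AuCl(OH)₂(py)]: Each chloride is −1; each hydroxide is −1; pyridine is neutral; balancing the 0 overall charge requires Au(III). Group 11 minus oxidation state 3 gives a d⁸ configuration. A 5d d⁸ ion has a large crystal-field splitting; square planar leaves the high-energy d_{x²−y²} orbital empty and maximises CFSE. → square planar.

[AuCl(OH)₂(py)]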